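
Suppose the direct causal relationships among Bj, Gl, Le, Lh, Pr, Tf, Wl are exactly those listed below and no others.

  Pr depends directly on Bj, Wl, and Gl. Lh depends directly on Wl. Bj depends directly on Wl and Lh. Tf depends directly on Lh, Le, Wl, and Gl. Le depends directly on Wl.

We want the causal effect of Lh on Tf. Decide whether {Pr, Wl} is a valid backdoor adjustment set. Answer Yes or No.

No

Backdoor paths from Lh to Tf (paths whose first edge points into Lh):
  P1: Lh <- Wl -> Le -> Tf
  P2: Lh <- Wl -> Bj -> Pr <- Gl -> Tf
  P3: Lh <- Wl -> Tf
  P4: Lh <- Wl -> Pr <- Gl -> Tf
Condition 1 (no descendant of Lh in the set): FAILS — Pr is a descendant of Lh.
Condition 2 (every backdoor path blocked by {Pr, Wl}):
  P1: blocked at fork node Wl ∈ conditioning set.
  P2: blocked at fork node Wl ∈ conditioning set.
  P3: blocked at fork node Wl ∈ conditioning set.
  P4: blocked at fork node Wl ∈ conditioning set.
{Pr, Wl} does not satisfy the backdoor criterion.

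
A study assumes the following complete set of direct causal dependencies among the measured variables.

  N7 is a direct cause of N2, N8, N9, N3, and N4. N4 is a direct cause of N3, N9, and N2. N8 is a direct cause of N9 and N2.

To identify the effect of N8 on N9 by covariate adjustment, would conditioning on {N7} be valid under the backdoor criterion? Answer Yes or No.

Backdoor paths from N8 to N9 (paths whose first edge points into N8):
  P1: N8 <- N7 -> N4 -> N9
  P2: N8 <- N7 -> N9
  P3: N8 <- N7 -> N3 <- N4 -> N9
  P4: N8 <- N7 -> N2 <- N4 -> N9
Condition 1 (no descendant of N8 in the set): holds — descendants of N8 are {N2, N9}; none are in {N7}.
Condition 2 (every backdoor path blocked by {N7}):
  P1: blocked at fork node N7 ∈ conditioning set.
  P2: blocked at fork node N7 ∈ conditioning set.
  P3: blocked at fork node N7 ∈ conditioning set.
  P4: blocked at fork node N7 ∈ conditioning set.
{N7} satisfies the backdoor criterion.

Yes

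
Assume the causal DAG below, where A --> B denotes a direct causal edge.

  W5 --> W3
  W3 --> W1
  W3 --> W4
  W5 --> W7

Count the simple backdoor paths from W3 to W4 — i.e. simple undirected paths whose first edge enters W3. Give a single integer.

A backdoor path from W3 to W4 is any simple undirected path whose first edge points into W3 (i.e. leaves W3 via a parent).
Parents of W3: {W5}.
No simple path from any parent of W3 reaches W4 without revisiting W3, so there are no backdoor paths.

0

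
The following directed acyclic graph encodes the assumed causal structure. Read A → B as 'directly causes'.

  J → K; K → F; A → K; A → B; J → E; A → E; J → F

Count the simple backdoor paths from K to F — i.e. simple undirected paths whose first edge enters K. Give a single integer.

2

A backdoor path from K to F is any simple undirected path whose first edge points into K (i.e. leaves K via a parent).
Parents of K: {A, J}.
Enumerating:
  P1: K <- A -> E <- J -> F
  P2: K <- J -> F
That exhausts the simple backdoor paths. Count: 2.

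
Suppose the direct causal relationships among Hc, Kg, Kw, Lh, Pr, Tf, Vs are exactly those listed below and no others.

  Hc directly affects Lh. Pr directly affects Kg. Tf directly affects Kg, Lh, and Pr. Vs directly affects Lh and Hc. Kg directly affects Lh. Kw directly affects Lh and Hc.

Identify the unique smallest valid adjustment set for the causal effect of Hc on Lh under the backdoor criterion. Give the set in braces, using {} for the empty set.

Variables eligible for adjustment (non-descendants of Hc, excluding Hc and Lh): {Kg, Kw, Pr, Tf, Vs}.
Backdoor paths from Hc to Lh:
  P1: Hc <- Kw -> Lh
  P2: Hc <- Vs -> Lh
The empty set is not sufficient: P1 (Hc <- Kw -> Lh) has no collider blocking it and no conditioned non-collider, so it is open.
Try {Kw, Vs}:
  P1: blocked at fork node Kw ∈ conditioning set.
  P2: blocked at fork node Vs ∈ conditioning set.
{Kw, Vs} contains no descendant of Hc and blocks every backdoor path.
Every element of {Kw, Vs} is needed (dropping Kw leaves P1 open; dropping Vs leaves P2 open), so no proper subset is valid.
Among all size-2 subsets of the eligible variables, only {Kw, Vs} blocks every backdoor path, so it is the unique smallest valid adjustment set.

{Kw, Vs}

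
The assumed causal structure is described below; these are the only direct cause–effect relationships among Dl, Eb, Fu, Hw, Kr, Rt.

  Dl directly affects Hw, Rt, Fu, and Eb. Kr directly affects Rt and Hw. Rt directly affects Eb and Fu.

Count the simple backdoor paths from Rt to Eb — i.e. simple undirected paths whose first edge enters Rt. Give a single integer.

A backdoor path from Rt to Eb is any simple undirected path whose first edge points into Rt (i.e. leaves Rt via a parent).
Parents of Rt: {Dl, Kr}.
Enumerating:
  P1: Rt <- Dl -> Eb
  P2: Rt <- Kr -> Hw <- Dl -> Eb
That exhausts the simple backdoor paths. Count: 2.

2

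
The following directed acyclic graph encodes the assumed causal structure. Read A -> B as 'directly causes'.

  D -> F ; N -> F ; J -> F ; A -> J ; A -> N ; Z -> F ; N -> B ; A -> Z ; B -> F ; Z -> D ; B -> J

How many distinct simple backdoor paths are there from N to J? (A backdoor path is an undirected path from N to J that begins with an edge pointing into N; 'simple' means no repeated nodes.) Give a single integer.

A backdoor path from N to J is any simple undirected path whose first edge points into N (i.e. leaves N via a parent).
Parents of N: {A}.
Enumerating:
  P1: N <- A -> Z -> D -> F <- B -> J
  P2: N <- A -> Z -> D -> F <- J
  P3: N <- A -> Z -> F <- B -> J
  P4: N <- A -> Z -> F <- J
  P5: N <- A -> J
That exhausts the simple backdoor paths. Count: 5.

5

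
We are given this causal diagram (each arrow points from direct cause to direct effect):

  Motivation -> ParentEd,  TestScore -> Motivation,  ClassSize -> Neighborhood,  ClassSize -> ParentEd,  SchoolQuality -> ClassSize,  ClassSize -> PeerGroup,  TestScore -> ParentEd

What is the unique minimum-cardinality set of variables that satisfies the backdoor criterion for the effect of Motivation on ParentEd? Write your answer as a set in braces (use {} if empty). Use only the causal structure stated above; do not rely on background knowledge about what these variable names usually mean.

Variables eligible for adjustment (non-descendants of Motivation, excluding Motivation and ParentEd): {ClassSize, Neighborhood, PeerGroup, SchoolQuality, TestScore}.
Backdoor paths from Motivation to ParentEd:
  P1: Motivation <- TestScore -> ParentEd
The empty set is not sufficient: P1 (Motivation <- TestScore -> ParentEd) has no collider blocking it and no conditioned non-collider, so it is open.
Try {TestScore}:
  P1: blocked at fork node TestScore ∈ conditioning set.
{TestScore} contains no descendant of Motivation and blocks every backdoor path.
No other singleton works — e.g. {SchoolQuality} leaves P1 open — so {TestScore} is the unique smallest valid adjustment set.

{TestScore}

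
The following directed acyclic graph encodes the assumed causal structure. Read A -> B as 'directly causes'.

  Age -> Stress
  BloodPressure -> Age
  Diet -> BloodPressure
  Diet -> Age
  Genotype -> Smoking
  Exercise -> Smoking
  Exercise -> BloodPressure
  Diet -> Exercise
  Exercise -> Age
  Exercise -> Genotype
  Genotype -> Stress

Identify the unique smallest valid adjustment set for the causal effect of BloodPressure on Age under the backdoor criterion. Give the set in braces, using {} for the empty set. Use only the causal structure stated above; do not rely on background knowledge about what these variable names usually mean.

{Diet, Exercise}

Variables eligible for adjustment (non-descendants of BloodPressure, excluding BloodPressure and Age): {Diet, Exercise, Genotype, Smoking}.
Backdoor paths from BloodPressure to Age:
  P1: BloodPressure <- Diet -> Exercise -> Age
  P2: BloodPressure <- Diet -> Exercise -> Genotype -> Stress <- Age
  P3: BloodPressure <- Diet -> Exercise -> Smoking <- Genotype -> Stress <- Age
  P4: BloodPressure <- Diet -> Age
  P5: BloodPressure <- Exercise <- Diet -> Age
  P6: BloodPressure <- Exercise -> Age
  P7: BloodPressure <- Exercise -> Genotype -> Stress <- Age
  P8: BloodPressure <- Exercise -> Smoking <- Genotype -> Stress <- Age
The empty set is not sufficient: P1 (BloodPressure <- Diet -> Exercise -> Age) has no collider blocking it and no conditioned non-collider, so it is open.
Try {Diet, Exercise}:
  P1: blocked at fork node Diet ∈ conditioning set.
  P2: blocked at fork node Diet ∈ conditioning set.
  P3: blocked at fork node Diet ∈ conditioning set.
  P4: blocked at fork node Diet ∈ conditioning set.
  P5: blocked at chain node Exercise ∈ conditioning set.
  P6: blocked at fork node Exercise ∈ conditioning set.
  P7: blocked at fork node Exercise ∈ conditioning set.
  P8: blocked at fork node Exercise ∈ conditioning set.
{Diet, Exercise} contains no descendant of BloodPressure and blocks every backdoor path.
Every element of {Diet, Exercise} is needed (dropping Diet leaves P4 open; dropping Exercise leaves P6 open), so no proper subset is valid.
Among all size-2 subsets of the eligible variables, only {Diet, Exercise} blocks every backdoor path, so it is the unique smallest valid adjustment set.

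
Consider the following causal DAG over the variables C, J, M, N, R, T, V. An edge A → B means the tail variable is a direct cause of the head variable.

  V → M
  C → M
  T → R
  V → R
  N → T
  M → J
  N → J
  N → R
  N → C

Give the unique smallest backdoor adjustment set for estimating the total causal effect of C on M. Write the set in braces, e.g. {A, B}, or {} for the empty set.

Variables eligible for adjustment (non-descendants of C, excluding C and M): {N, R, T, V}.
Backdoor paths from C to M:
  P1: C <- N -> J <- M
  P2: C <- N -> T -> R <- V -> M
  P3: C <- N -> R <- V -> M
Each backdoor path contains an unconditioned collider, so every path is already blocked with the empty conditioning set:
  P1: blocked at collider J (neither it nor any descendant is in the conditioning set).
  P2: blocked at collider R (neither it nor any descendant is in the conditioning set).
  P3: blocked at collider R (neither it nor any descendant is in the conditioning set).
The empty set is therefore the unique smallest valid set.

{}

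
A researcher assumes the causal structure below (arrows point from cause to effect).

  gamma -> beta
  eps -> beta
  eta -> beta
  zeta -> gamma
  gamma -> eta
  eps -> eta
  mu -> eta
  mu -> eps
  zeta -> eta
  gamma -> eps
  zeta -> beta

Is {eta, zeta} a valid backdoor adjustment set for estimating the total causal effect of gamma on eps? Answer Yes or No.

Backdoor paths from gamma to eps (paths whose first edge points into gamma):
  P1: gamma <- zeta -> eta <- mu -> eps
  P2: gamma <- zeta -> eta <- eps
  P3: gamma <- zeta -> eta -> beta <- eps
  P4: gamma <- zeta -> beta <- eps
  P5: gamma <- zeta -> beta <- eta <- mu -> eps
  P6: gamma <- zeta -> beta <- eta <- eps
Condition 1 (no descendant of gamma in the set): FAILS — eta is a descendant of gamma.
Condition 2 (every backdoor path blocked by {eta, zeta}):
  P1: blocked at fork node zeta ∈ conditioning set.
  P2: blocked at fork node zeta ∈ conditioning set.
  P3: blocked at fork node zeta ∈ conditioning set.
  P4: blocked at fork node zeta ∈ conditioning set.
  P5: blocked at fork node zeta ∈ conditioning set.
  P6: blocked at fork node zeta ∈ conditioning set.
{eta, zeta} does not satisfy the backdoor criterion.

No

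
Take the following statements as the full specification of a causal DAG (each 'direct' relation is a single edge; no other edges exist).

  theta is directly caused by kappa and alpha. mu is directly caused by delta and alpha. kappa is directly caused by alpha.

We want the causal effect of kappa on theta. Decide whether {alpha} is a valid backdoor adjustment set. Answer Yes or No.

Backdoor paths from kappa to theta (paths whose first edge points into kappa):
  P1: kappa <- alpha -> theta
Condition 1 (no descendant of kappa in the set): holds — descendants of kappa are {theta}; none are in {alpha}.
Condition 2 (every backdoor path blocked by {alpha}):
  P1: blocked at fork node alpha ∈ conditioning set.
{alpha} satisfies the backdoor criterion.

Yes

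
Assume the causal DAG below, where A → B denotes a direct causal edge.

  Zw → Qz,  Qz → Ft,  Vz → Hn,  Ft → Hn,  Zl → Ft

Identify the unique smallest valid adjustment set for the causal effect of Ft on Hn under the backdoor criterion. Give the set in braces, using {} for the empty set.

Variables eligible for adjustment (non-descendants of Ft, excluding Ft and Hn): {Qz, Vz, Zl, Zw}.
Backdoor paths from Ft to Hn:
  (none)
With no backdoor paths the empty set already satisfies the criterion, and it is trivially minimal.

{}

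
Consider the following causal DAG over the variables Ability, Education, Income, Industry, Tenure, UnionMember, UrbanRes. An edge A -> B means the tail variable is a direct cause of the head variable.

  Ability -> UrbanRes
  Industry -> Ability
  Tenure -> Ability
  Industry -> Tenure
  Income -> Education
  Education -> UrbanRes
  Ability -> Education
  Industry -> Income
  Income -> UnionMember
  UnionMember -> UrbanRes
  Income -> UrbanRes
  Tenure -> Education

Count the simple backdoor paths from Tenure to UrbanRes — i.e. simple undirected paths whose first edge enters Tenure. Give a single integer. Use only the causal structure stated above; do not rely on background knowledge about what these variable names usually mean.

8

A backdoor path from Tenure to UrbanRes is any simple undirected path whose first edge points into Tenure (i.e. leaves Tenure via a parent).
Parents of Tenure: {Industry}.
Enumerating:
  P1: Tenure <- Industry -> Income -> UnionMember -> UrbanRes
  P2: Tenure <- Industry -> Income -> Education <- Ability -> UrbanRes
  P3: Tenure <- Industry -> Income -> Education -> UrbanRes
  P4: Tenure <- Industry -> Income -> UrbanRes
  P5: Tenure <- Industry -> Ability -> Education <- Income -> UnionMember -> UrbanRes
  P6: Tenure <- Industry -> Ability -> Education <- Income -> UrbanRes
  P7: Tenure <- Industry -> Ability -> Education -> UrbanRes
  P8: Tenure <- Industry -> Ability -> UrbanRes
That exhausts the simple backdoor paths. Count: 8.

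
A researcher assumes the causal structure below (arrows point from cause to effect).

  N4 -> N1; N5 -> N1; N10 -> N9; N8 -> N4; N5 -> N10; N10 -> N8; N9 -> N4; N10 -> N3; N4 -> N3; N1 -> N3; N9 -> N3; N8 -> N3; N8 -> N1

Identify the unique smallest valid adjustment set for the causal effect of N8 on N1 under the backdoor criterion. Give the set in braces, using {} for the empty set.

Variables eligible for adjustment (non-descendants of N8, excluding N8 and N1): {N10, N5, N9}.
Backdoor paths from N8 to N1:
  P1: N8 <- N10 <- N5 -> N1
  P2: N8 <- N10 -> N9 -> N4 -> N1
  P3: N8 <- N10 -> N9 -> N4 -> N3 <- N1
  P4: N8 <- N10 -> N9 -> N3 <- N4 -> N1
  P5: N8 <- N10 -> N9 -> N3 <- N1
  P6: N8 <- N10 -> N3 <- N9 -> N4 -> N1
  P7: N8 <- N10 -> N3 <- N4 -> N1
  P8: N8 <- N10 -> N3 <- N1
The empty set is not sufficient: P1 (N8 <- N10 <- N5 -> N1) has no collider blocking it and no conditioned non-collider, so it is open.
Try {N10}:
  P1: blocked at chain node N10 ∈ conditioning set.
  P2: blocked at fork node N10 ∈ conditioning set.
  P3: blocked at fork node N10 ∈ conditioning set.
  P4: blocked at fork node N10 ∈ conditioning set.
  P5: blocked at fork node N10 ∈ conditioning set.
  P6: blocked at fork node N10 ∈ conditioning set.
  P7: blocked at fork node N10 ∈ conditioning set.
  P8: blocked at fork node N10 ∈ conditioning set.
{N10} contains no descendant of N8 and blocks every backdoor path.
No other singleton works — e.g. {N5} leaves P2 open — so {N10} is the unique smallest valid adjustment set.

{N10}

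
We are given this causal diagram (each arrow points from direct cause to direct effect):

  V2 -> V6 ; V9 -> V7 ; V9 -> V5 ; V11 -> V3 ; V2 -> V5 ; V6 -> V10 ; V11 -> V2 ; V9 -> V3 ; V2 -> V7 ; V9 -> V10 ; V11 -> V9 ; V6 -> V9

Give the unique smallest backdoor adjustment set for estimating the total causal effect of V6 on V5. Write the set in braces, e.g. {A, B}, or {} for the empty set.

Variables eligible for adjustment (non-descendants of V6, excluding V6 and V5): {V11, V2}.
Backdoor paths from V6 to V5:
  P1: V6 <- V2 <- V11 -> V9 -> V5
  P2: V6 <- V2 <- V11 -> V3 <- V9 -> V5
  P3: V6 <- V2 -> V5
  P4: V6 <- V2 -> V7 <- V9 -> V5
The empty set is not sufficient: P1 (V6 <- V2 <- V11 -> V9 -> V5) has no collider blocking it and no conditioned non-collider, so it is open.
Try {V2}:
  P1: blocked at chain node V2 ∈ conditioning set.
  P2: blocked at chain node V2 ∈ conditioning set.
  P3: blocked at fork node V2 ∈ conditioning set.
  P4: blocked at fork node V2 ∈ conditioning set.
{V2} contains no descendant of V6 and blocks every backdoor path.
No other singleton works — e.g. {V11} leaves P3 open — so {V2} is the unique smallest valid adjustment set.

{V2}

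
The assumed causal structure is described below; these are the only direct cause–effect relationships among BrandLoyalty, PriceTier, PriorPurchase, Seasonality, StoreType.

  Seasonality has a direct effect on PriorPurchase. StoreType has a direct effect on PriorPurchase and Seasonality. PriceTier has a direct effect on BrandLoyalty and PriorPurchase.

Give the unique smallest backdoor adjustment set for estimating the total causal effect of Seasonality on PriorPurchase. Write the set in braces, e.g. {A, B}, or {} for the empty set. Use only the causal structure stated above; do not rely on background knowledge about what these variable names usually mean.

{StoreType}

Variables eligible for adjustment (non-descendants of Seasonality, excluding Seasonality and PriorPurchase): {BrandLoyalty, PriceTier, StoreType}.
Backdoor paths from Seasonality to PriorPurchase:
  P1: Seasonality <- StoreType -> PriorPurchase
The empty set is not sufficient: P1 (Seasonality <- StoreType -> PriorPurchase) has no collider blocking it and no conditioned non-collider, so it is open.
Try {StoreType}:
  P1: blocked at fork node StoreType ∈ conditioning set.
{StoreType} contains no descendant of Seasonality and blocks every backdoor path.
No other singleton works — e.g. {PriceTier} leaves P1 open — so {StoreType} is the unique smallest valid adjustment set.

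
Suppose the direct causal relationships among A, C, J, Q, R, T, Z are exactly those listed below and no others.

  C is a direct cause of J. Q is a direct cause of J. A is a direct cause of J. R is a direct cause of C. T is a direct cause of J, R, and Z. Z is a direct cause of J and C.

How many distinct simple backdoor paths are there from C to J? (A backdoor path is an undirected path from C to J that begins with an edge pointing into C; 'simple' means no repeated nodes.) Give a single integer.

A backdoor path from C to J is any simple undirected path whose first edge points into C (i.e. leaves C via a parent).
Parents of C: {R, Z}.
Enumerating:
  P1: C <- R <- T -> Z -> J
  P2: C <- R <- T -> J
  P3: C <- Z <- T -> J
  P4: C <- Z -> J
That exhausts the simple backdoor paths. Count: 4.

4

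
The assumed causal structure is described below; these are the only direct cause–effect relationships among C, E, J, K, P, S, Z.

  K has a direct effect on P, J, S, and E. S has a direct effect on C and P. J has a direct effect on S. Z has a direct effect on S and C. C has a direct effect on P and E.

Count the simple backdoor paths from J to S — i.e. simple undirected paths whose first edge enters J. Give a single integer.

A backdoor path from J to S is any simple undirected path whose first edge points into J (i.e. leaves J via a parent).
Parents of J: {K}.
Enumerating:
  P1: J <- K -> S
  P2: J <- K -> P <- S
  P3: J <- K -> P <- C <- Z -> S
  P4: J <- K -> P <- C <- S
  P5: J <- K -> E <- C <- Z -> S
  P6: J <- K -> E <- C <- S
  P7: J <- K -> E <- C -> P <- S
That exhausts the simple backdoor paths. Count: 7.

7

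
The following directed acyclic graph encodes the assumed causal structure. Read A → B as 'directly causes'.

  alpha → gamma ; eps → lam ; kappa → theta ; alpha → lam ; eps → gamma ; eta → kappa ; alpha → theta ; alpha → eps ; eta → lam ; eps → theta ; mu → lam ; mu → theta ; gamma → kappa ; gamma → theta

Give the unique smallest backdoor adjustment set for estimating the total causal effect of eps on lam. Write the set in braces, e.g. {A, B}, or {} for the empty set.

Variables eligible for adjustment (non-descendants of eps, excluding eps and lam): {alpha, eta, mu}.
Backdoor paths from eps to lam:
  P1: eps <- alpha -> gamma -> kappa <- eta -> lam
  P2: eps <- alpha -> gamma -> kappa -> theta <- mu -> lam
  P3: eps <- alpha -> gamma -> theta <- mu -> lam
  P4: eps <- alpha -> gamma -> theta <- kappa <- eta -> lam
  P5: eps <- alpha -> theta <- mu -> lam
  P6: eps <- alpha -> theta <- gamma -> kappa <- eta -> lam
  P7: eps <- alpha -> theta <- kappa <- eta -> lam
  P8: eps <- alpha -> lam
The empty set is not sufficient: P8 (eps <- alpha -> lam) has no collider blocking it and no conditioned non-collider, so it is open.
Try {alpha}:
  P1: blocked at fork node alpha ∈ conditioning set.
  P2: blocked at fork node alpha ∈ conditioning set.
  P3: blocked at fork node alpha ∈ conditioning set.
  P4: blocked at fork node alpha ∈ conditioning set.
  P5: blocked at fork node alpha ∈ conditioning set.
  P6: blocked at fork node alpha ∈ conditioning set.
  P7: blocked at fork node alpha ∈ conditioning set.
  P8: blocked at fork node alpha ∈ conditioning set.
{alpha} contains no descendant of eps and blocks every backdoor path.
No other singleton works — e.g. {mu} leaves P8 open — so {alpha} is the unique smallest valid adjustment set.

{alpha}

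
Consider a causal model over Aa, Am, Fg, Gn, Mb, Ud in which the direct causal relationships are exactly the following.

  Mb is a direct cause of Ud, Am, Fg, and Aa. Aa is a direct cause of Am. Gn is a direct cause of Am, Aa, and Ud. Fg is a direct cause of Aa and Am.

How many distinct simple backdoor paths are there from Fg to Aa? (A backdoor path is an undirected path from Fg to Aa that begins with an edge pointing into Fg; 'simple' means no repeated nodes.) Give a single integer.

A backdoor path from Fg to Aa is any simple undirected path whose first edge points into Fg (i.e. leaves Fg via a parent).
Parents of Fg: {Mb}.
Enumerating:
  P1: Fg <- Mb -> Aa
  P2: Fg <- Mb -> Ud <- Gn -> Aa
  P3: Fg <- Mb -> Ud <- Gn -> Am <- Aa
  P4: Fg <- Mb -> Am <- Gn -> Aa
  P5: Fg <- Mb -> Am <- Aa
That exhausts the simple backdoor paths. Count: 5.

5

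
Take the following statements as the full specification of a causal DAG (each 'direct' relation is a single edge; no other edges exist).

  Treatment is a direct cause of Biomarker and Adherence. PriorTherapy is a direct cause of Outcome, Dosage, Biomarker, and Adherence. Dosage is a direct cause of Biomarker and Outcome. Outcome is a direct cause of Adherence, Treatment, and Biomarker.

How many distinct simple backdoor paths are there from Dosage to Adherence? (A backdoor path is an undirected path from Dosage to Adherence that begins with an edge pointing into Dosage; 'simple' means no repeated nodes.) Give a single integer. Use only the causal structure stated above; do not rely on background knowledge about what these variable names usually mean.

8

A backdoor path from Dosage to Adherence is any simple undirected path whose first edge points into Dosage (i.e. leaves Dosage via a parent).
Parents of Dosage: {PriorTherapy}.
Enumerating:
  P1: Dosage <- PriorTherapy -> Outcome -> Treatment -> Adherence
  P2: Dosage <- PriorTherapy -> Outcome -> Biomarker <- Treatment -> Adherence
  P3: Dosage <- PriorTherapy -> Outcome -> Adherence
  P4: Dosage <- PriorTherapy -> Biomarker <- Outcome -> Treatment -> Adherence
  P5: Dosage <- PriorTherapy -> Biomarker <- Outcome -> Adherence
  P6: Dosage <- PriorTherapy -> Biomarker <- Treatment <- Outcome -> Adherence
  P7: Dosage <- PriorTherapy -> Biomarker <- Treatment -> Adherence
  P8: Dosage <- PriorTherapy -> Adherence
That exhausts the simple backdoor paths. Count: 8.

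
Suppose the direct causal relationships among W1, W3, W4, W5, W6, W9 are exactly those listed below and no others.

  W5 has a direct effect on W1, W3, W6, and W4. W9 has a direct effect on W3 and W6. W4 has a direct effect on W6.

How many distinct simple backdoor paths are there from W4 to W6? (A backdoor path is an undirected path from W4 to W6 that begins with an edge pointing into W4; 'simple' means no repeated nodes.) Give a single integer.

2

A backdoor path from W4 to W6 is any simple undirected path whose first edge points into W4 (i.e. leaves W4 via a parent).
Parents of W4: {W5}.
Enumerating:
  P1: W4 <- W5 -> W3 <- W9 -> W6
  P2: W4 <- W5 -> W6
That exhausts the simple backdoor paths. Count: 2.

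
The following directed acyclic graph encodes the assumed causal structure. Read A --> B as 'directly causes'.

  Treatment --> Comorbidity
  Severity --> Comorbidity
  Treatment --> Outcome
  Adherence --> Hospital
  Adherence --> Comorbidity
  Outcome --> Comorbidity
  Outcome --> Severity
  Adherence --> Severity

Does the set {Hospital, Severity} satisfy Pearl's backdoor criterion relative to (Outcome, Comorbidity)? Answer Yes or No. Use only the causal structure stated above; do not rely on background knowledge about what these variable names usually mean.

No

Backdoor paths from Outcome to Comorbidity (paths whose first edge points into Outcome):
  P1: Outcome <- Treatment -> Comorbidity
Condition 1 (no descendant of Outcome in the set): FAILS — Severity is a descendant of Outcome.
Condition 2 (every backdoor path blocked by {Hospital, Severity}):
  P1: open — no interior node is in the conditioning set.
{Hospital, Severity} does not satisfy the backdoor criterion.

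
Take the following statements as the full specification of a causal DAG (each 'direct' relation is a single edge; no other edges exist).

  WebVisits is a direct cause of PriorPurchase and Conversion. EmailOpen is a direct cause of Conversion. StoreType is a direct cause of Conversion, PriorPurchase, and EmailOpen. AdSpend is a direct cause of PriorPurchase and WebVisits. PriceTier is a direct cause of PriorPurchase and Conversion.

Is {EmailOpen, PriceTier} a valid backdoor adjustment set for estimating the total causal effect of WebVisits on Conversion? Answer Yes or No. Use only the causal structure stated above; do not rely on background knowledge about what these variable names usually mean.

Yes

Backdoor paths from WebVisits to Conversion (paths whose first edge points into WebVisits):
  P1: WebVisits <- AdSpend -> PriorPurchase <- PriceTier -> Conversion
  P2: WebVisits <- AdSpend -> PriorPurchase <- StoreType -> EmailOpen -> Conversion
  P3: WebVisits <- AdSpend -> PriorPurchase <- StoreType -> Conversion
Condition 1 (no descendant of WebVisits in the set): holds — descendants of WebVisits are {Conversion, PriorPurchase}; none are in {EmailOpen, PriceTier}.
Condition 2 (every backdoor path blocked by {EmailOpen, PriceTier}):
  P1: blocked at collider PriorPurchase (neither it nor any descendant is in the conditioning set).
  P2: blocked at collider PriorPurchase (neither it nor any descendant is in the conditioning set).
  P3: blocked at collider PriorPurchase (neither it nor any descendant is in the conditioning set).
{EmailOpen, PriceTier} satisfies the backdoor criterion.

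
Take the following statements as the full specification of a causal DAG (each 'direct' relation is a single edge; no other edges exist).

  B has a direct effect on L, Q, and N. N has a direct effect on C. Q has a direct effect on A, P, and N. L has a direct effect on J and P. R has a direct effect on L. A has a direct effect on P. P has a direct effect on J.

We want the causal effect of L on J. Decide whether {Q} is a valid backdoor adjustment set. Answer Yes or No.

Backdoor paths from L to J (paths whose first edge points into L):
  P1: L <- B -> Q -> A -> P -> J
  P2: L <- B -> Q -> P -> J
  P3: L <- B -> N <- Q -> A -> P -> J
  P4: L <- B -> N <- Q -> P -> J
Condition 1 (no descendant of L in the set): holds — descendants of L are {J, P}; none are in {Q}.
Condition 2 (every backdoor path blocked by {Q}):
  P1: blocked at chain node Q ∈ conditioning set.
  P2: blocked at chain node Q ∈ conditioning set.
  P3: blocked at collider N (neither it nor any descendant is in the conditioning set).
  P4: blocked at collider N (neither it nor any descendant is in the conditioning set).
{Q} satisfies the backdoor criterion.

Yes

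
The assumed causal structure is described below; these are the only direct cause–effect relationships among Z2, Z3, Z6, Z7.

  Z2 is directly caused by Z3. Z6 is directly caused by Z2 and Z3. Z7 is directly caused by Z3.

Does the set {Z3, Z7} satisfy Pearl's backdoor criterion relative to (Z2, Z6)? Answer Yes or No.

Yes

Backdoor paths from Z2 to Z6 (paths whose first edge points into Z2):
  P1: Z2 <- Z3 -> Z6
Condition 1 (no descendant of Z2 in the set): holds — descendants of Z2 are {Z6}; none are in {Z3, Z7}.
Condition 2 (every backdoor path blocked by {Z3, Z7}):
  P1: blocked at fork node Z3 ∈ conditioning set.
{Z3, Z7} satisfies the backdoor criterion.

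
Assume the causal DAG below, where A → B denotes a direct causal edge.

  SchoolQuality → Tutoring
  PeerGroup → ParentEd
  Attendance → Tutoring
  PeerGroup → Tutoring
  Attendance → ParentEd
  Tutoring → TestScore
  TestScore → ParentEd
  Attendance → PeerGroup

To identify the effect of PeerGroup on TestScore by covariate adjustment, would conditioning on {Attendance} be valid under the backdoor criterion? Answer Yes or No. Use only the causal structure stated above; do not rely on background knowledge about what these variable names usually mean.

Yes

Backdoor paths from PeerGroup to TestScore (paths whose first edge points into PeerGroup):
  P1: PeerGroup <- Attendance -> Tutoring -> TestScore
  P2: PeerGroup <- Attendance -> ParentEd <- TestScore
Condition 1 (no descendant of PeerGroup in the set): holds — descendants of PeerGroup are {ParentEd, TestScore, Tutoring}; none are in {Attendance}.
Condition 2 (every backdoor path blocked by {Attendance}):
  P1: blocked at fork node Attendance ∈ conditioning set.
  P2: blocked at fork node Attendance ∈ conditioning set.
{Attendance} satisfies the backdoor criterion.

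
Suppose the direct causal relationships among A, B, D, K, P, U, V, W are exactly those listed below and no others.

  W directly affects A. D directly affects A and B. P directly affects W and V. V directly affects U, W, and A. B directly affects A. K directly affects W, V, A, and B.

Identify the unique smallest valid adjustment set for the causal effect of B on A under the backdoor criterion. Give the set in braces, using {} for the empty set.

{D, K}

Variables eligible for adjustment (non-descendants of B, excluding B and A): {D, K, P, U, V, W}.
Backdoor paths from B to A:
  P1: B <- D -> A
  P2: B <- K -> V <- P -> W -> A
  P3: B <- K -> V -> W -> A
  P4: B <- K -> V -> A
  P5: B <- K -> W <- P -> V -> A
  P6: B <- K -> W <- V -> A
  P7: B <- K -> W -> A
  P8: B <- K -> A
The empty set is not sufficient: P1 (B <- D -> A) has no collider blocking it and no conditioned non-collider, so it is open.
Try {D, K}:
  P1: blocked at fork node D ∈ conditioning set.
  P2: blocked at fork node K ∈ conditioning set.
  P3: blocked at fork node K ∈ conditioning set.
  P4: blocked at fork node K ∈ conditioning set.
  P5: blocked at fork node K ∈ conditioning set.
  P6: blocked at fork node K ∈ conditioning set.
  P7: blocked at fork node K ∈ conditioning set.
  P8: blocked at fork node K ∈ conditioning set.
{D, K} contains no descendant of B and blocks every backdoor path.
Every element of {D, K} is needed (dropping D leaves P1 open; dropping K leaves P3 open), so no proper subset is valid.
Among all size-2 subsets of the eligible variables, only {D, K} blocks every backdoor path, so it is the unique smallest valid adjustment set.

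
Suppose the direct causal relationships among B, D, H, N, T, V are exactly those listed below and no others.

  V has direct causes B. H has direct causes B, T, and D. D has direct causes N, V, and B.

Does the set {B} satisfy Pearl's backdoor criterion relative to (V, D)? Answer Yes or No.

Backdoor paths from V to D (paths whose first edge points into V):
  P1: V <- B -> D
  P2: V <- B -> H <- D
Condition 1 (no descendant of V in the set): holds — descendants of V are {D, H}; none are in {B}.
Condition 2 (every backdoor path blocked by {B}):
  P1: blocked at fork node B ∈ conditioning set.
  P2: blocked at fork node B ∈ conditioning set.
{B} satisfies the backdoor criterion.

Yes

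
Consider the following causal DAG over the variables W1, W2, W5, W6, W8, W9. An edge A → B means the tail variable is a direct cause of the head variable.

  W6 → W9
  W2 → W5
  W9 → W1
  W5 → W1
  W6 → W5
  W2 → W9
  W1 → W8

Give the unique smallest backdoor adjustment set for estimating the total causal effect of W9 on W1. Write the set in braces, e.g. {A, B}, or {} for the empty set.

Variables eligible for adjustment (non-descendants of W9, excluding W9 and W1): {W2, W5, W6}.
Backdoor paths from W9 to W1:
  P1: W9 <- W2 -> W5 -> W1
  P2: W9 <- W6 -> W5 -> W1
The empty set is not sufficient: P1 (W9 <- W2 -> W5 -> W1) has no collider blocking it and no conditioned non-collider, so it is open.
Try {W5}:
  P1: blocked at chain node W5 ∈ conditioning set.
  P2: blocked at chain node W5 ∈ conditioning set.
{W5} contains no descendant of W9 and blocks every backdoor path.
No other singleton works — e.g. {W2} leaves P2 open — so {W5} is the unique smallest valid adjustment set.

{W5}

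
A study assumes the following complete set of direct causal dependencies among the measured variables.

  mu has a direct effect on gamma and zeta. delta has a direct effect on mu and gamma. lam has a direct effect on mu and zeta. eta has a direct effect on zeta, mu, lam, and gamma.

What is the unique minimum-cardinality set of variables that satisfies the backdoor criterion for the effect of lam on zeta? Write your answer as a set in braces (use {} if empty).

{eta}

Variables eligible for adjustment (non-descendants of lam, excluding lam and zeta): {delta, eta}.
Backdoor paths from lam to zeta:
  P1: lam <- eta -> mu -> zeta
  P2: lam <- eta -> gamma <- delta -> mu -> zeta
  P3: lam <- eta -> gamma <- mu -> zeta
  P4: lam <- eta -> zeta
The empty set is not sufficient: P1 (lam <- eta -> mu -> zeta) has no collider blocking it and no conditioned non-collider, so it is open.
Try {eta}:
  P1: blocked at fork node eta ∈ conditioning set.
  P2: blocked at fork node eta ∈ conditioning set.
  P3: blocked at fork node eta ∈ conditioning set.
  P4: blocked at fork node eta ∈ conditioning set.
{eta} contains no descendant of lam and blocks every backdoor path.
No other singleton works — e.g. {delta} leaves P1 open — so {eta} is the unique smallest valid adjustment set.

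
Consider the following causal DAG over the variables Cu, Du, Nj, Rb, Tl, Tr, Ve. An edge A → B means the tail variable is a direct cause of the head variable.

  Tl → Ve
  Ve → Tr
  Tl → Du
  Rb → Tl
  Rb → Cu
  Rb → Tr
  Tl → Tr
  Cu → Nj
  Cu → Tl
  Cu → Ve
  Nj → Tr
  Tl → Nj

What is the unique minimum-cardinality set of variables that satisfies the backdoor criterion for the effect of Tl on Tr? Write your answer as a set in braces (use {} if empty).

{Cu, Rb}

Variables eligible for adjustment (non-descendants of Tl, excluding Tl and Tr): {Cu, Rb}.
Backdoor paths from Tl to Tr:
  P1: Tl <- Rb -> Cu -> Nj -> Tr
  P2: Tl <- Rb -> Cu -> Ve -> Tr
  P3: Tl <- Rb -> Tr
  P4: Tl <- Cu <- Rb -> Tr
  P5: Tl <- Cu -> Nj -> Tr
  P6: Tl <- Cu -> Ve -> Tr
The empty set is not sufficient: P1 (Tl <- Rb -> Cu -> Nj -> Tr) has no collider blocking it and no conditioned non-collider, so it is open.
Try {Cu, Rb}:
  P1: blocked at fork node Rb ∈ conditioning set.
  P2: blocked at fork node Rb ∈ conditioning set.
  P3: blocked at fork node Rb ∈ conditioning set.
  P4: blocked at chain node Cu ∈ conditioning set.
  P5: blocked at fork node Cu ∈ conditioning set.
  P6: blocked at fork node Cu ∈ conditioning set.
{Cu, Rb} contains no descendant of Tl and blocks every backdoor path.
Every element of {Cu, Rb} is needed (dropping Cu leaves P5 open; dropping Rb leaves P3 open), so no proper subset is valid.
Among all size-2 subsets of the eligible variables, only {Cu, Rb} blocks every backdoor path, so it is the unique smallest valid adjustment set.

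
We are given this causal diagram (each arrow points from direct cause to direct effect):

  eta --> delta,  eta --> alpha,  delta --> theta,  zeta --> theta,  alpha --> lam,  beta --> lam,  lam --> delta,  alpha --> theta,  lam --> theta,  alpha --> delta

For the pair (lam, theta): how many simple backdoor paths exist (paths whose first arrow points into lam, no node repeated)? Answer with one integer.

A backdoor path from lam to theta is any simple undirected path whose first edge points into lam (i.e. leaves lam via a parent).
Parents of lam: {alpha, beta}.
Enumerating:
  P1: lam <- alpha <- eta -> delta -> theta
  P2: lam <- alpha -> delta -> theta
  P3: lam <- alpha -> theta
That exhausts the simple backdoor paths. Count: 3.

3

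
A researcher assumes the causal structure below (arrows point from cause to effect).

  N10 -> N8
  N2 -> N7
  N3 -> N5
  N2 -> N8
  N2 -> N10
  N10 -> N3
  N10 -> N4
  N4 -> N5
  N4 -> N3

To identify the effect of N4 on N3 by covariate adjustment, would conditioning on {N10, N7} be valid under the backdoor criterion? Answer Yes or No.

Yes

Backdoor paths from N4 to N3 (paths whose first edge points into N4):
  P1: N4 <- N10 -> N3
Condition 1 (no descendant of N4 in the set): holds — descendants of N4 are {N3, N5}; none are in {N10, N7}.
Condition 2 (every backdoor path blocked by {N10, N7}):
  P1: blocked at fork node N10 ∈ conditioning set.
{N10, N7} satisfies the backdoor criterion.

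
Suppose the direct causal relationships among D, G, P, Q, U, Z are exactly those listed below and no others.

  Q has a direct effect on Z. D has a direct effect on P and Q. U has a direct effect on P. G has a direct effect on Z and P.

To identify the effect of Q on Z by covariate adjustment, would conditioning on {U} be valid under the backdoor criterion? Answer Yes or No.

Backdoor paths from Q to Z (paths whose first edge points into Q):
  P1: Q <- D -> P <- G -> Z
Condition 1 (no descendant of Q in the set): holds — descendants of Q are {Z}; none are in {U}.
Condition 2 (every backdoor path blocked by {U}):
  P1: blocked at collider P (neither it nor any descendant is in the conditioning set).
{U} satisfies the backdoor criterion.

Yes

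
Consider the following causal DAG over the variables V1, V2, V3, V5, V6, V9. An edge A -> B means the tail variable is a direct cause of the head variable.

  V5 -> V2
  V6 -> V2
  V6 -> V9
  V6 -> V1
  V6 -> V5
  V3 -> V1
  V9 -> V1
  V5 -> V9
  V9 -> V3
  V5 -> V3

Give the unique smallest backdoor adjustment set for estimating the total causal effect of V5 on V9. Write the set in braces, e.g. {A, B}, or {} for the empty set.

{V6}

Variables eligible for adjustment (non-descendants of V5, excluding V5 and V9): {V6}.
Backdoor paths from V5 to V9:
  P1: V5 <- V6 -> V9
  P2: V5 <- V6 -> V1 <- V9
  P3: V5 <- V6 -> V1 <- V3 <- V9
The empty set is not sufficient: P1 (V5 <- V6 -> V9) has no collider blocking it and no conditioned non-collider, so it is open.
Try {V6}:
  P1: blocked at fork node V6 ∈ conditioning set.
  P2: blocked at fork node V6 ∈ conditioning set.
  P3: blocked at fork node V6 ∈ conditioning set.
{V6} contains no descendant of V5 and blocks every backdoor path.
{V6} is the unique smallest valid adjustment set.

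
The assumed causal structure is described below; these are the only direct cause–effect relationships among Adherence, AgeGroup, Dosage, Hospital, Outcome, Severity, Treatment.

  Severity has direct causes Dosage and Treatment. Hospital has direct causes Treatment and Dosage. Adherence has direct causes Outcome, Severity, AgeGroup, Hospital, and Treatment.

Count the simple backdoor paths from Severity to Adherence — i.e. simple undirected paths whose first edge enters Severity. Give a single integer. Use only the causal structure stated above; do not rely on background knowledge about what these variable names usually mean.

A backdoor path from Severity to Adherence is any simple undirected path whose first edge points into Severity (i.e. leaves Severity via a parent).
Parents of Severity: {Dosage, Treatment}.
Enumerating:
  P1: Severity <- Dosage -> Hospital <- Treatment -> Adherence
  P2: Severity <- Dosage -> Hospital -> Adherence
  P3: Severity <- Treatment -> Hospital -> Adherence
  P4: Severity <- Treatment -> Adherence
That exhausts the simple backdoor paths. Count: 4.

4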